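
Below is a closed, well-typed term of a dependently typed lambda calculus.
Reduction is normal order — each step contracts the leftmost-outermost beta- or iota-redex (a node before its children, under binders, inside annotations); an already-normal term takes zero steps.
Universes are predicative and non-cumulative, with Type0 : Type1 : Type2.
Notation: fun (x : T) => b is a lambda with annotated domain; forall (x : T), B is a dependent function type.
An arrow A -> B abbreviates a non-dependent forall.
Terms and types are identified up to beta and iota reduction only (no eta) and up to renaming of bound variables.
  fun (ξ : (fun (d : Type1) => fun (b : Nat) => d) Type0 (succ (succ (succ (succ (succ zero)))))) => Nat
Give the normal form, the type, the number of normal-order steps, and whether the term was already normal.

reduced normal form:
  fun (ξ : Type0) => Nat
the term's type:
  Type0 -> Type0
steps to reach normal form (normal order): 2
started in normal form: no
first redex: a beta-redex


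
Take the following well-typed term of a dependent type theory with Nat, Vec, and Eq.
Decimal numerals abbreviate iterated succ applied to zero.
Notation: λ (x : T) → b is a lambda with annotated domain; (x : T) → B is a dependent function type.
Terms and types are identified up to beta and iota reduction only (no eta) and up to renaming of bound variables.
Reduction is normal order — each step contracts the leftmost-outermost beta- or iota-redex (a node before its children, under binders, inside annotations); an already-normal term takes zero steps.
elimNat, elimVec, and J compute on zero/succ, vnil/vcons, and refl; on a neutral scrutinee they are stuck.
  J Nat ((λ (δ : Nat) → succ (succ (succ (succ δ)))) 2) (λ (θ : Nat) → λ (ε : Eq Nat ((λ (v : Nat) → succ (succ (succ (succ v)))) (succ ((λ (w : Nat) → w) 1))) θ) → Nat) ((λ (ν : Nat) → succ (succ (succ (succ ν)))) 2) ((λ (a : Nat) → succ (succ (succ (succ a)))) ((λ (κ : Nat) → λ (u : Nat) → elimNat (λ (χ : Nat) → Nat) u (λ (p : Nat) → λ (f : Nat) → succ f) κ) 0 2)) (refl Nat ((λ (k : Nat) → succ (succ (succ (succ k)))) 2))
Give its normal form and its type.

normal form:
  6
the term's type:
  Nat


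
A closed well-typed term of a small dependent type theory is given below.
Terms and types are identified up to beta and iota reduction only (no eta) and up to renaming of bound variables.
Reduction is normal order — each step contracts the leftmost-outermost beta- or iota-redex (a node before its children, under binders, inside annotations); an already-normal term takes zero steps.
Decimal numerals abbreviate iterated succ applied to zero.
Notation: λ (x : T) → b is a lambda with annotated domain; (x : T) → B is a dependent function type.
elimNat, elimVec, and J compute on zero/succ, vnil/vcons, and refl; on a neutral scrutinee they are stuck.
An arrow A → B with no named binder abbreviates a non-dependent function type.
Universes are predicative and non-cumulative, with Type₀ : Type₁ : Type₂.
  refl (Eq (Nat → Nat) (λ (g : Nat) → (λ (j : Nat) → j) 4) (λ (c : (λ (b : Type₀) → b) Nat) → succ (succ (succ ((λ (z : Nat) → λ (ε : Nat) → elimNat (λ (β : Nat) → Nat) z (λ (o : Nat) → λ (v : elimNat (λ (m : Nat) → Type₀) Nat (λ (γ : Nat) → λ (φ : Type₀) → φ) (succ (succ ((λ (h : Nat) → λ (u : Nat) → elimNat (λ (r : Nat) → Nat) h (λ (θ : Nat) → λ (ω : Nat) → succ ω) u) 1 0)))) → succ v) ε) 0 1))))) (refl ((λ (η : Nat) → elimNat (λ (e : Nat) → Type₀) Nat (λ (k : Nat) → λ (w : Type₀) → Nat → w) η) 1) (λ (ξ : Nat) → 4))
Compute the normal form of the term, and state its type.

resulting normal form:
  refl (Eq (Nat → Nat) (λ (g : Nat) → 4) (λ (j : Nat) → 4)) (refl (Nat → Nat) (λ (c : Nat) → 4))
the term's type:
  Eq (Eq (Nat → Nat) (λ (g : Nat) → 4) (λ (j : Nat) → 4)) (refl (Nat → Nat) (λ (c : Nat) → 4)) (refl (Nat → Nat) (λ (b : Nat) → 4))
observation: 13 normal-order steps separate the term from its normal form.


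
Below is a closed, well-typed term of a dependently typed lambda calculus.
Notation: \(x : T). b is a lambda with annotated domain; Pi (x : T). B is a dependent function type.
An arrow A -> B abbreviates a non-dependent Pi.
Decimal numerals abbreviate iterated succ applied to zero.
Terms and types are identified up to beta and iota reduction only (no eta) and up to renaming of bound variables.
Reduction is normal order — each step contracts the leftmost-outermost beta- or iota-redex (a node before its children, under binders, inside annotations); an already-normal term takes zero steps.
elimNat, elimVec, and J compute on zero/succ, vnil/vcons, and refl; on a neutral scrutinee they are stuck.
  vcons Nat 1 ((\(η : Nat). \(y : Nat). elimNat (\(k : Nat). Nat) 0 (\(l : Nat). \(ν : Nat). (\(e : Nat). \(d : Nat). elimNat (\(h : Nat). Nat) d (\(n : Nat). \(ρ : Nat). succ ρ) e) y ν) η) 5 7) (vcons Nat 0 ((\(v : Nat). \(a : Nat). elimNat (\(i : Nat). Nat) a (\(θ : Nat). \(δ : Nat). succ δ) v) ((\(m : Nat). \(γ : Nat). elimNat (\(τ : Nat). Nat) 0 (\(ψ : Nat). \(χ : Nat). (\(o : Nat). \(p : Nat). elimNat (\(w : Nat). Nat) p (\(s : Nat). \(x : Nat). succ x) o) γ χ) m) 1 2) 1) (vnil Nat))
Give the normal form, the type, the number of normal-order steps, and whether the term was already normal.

normal form:
  vcons Nat 1 35 (vcons Nat 0 3 (vnil Nat))
the term's type:
  Vec Nat 2
steps to reach normal form (normal order): 162
term was already normal: no
first contracted redex: a beta-redex


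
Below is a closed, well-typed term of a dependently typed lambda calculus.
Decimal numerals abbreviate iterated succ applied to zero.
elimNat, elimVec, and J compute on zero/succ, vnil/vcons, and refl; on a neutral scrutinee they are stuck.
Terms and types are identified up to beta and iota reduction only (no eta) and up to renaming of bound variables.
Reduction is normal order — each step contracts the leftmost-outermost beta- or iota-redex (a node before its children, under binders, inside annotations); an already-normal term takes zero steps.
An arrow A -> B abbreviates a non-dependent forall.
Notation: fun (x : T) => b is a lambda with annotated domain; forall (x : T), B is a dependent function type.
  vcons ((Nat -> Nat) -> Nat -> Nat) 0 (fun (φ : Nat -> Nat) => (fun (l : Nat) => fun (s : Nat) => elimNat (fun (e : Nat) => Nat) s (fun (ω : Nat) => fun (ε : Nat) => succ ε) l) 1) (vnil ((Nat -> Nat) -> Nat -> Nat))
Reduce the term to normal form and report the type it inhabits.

resulting normal form:
  vcons ((Nat -> Nat) -> Nat -> Nat) 0 (fun (φ : Nat -> Nat) => fun (l : Nat) => succ l) (vnil ((Nat -> Nat) -> Nat -> Nat))
type:
  Vec ((Nat -> Nat) -> Nat -> Nat) 1
observation: normalization takes exactly 5 steps under the normal-order strategy.


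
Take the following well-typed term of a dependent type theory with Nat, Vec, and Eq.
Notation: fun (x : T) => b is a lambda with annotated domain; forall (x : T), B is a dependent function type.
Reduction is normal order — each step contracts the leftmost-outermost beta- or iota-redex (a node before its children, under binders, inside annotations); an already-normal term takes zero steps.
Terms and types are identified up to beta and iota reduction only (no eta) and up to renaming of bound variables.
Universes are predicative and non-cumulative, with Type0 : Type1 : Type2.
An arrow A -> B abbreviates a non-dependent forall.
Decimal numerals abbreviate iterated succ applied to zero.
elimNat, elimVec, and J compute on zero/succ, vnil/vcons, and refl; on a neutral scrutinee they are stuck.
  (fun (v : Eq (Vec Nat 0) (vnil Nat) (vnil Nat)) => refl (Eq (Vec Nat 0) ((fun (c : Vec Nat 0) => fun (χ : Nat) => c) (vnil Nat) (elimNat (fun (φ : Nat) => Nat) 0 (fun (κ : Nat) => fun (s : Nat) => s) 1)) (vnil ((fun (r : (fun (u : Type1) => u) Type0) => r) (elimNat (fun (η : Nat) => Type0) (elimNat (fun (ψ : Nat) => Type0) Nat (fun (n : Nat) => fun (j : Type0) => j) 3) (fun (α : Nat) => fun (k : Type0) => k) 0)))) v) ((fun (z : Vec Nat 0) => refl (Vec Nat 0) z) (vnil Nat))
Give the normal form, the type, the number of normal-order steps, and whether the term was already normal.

reduced normal form:
  refl (Eq (Vec Nat 0) (vnil Nat) (vnil Nat)) (refl (Vec Nat 0) (vnil Nat))
type:
  Eq (Eq (Vec Nat 0) (vnil Nat) (vnil Nat)) (refl (Vec Nat 0) (vnil Nat)) (refl (Vec Nat 0) (vnil Nat))
steps to reach normal form (normal order): 16
started in normal form: no
first contracted redex: a beta-redex


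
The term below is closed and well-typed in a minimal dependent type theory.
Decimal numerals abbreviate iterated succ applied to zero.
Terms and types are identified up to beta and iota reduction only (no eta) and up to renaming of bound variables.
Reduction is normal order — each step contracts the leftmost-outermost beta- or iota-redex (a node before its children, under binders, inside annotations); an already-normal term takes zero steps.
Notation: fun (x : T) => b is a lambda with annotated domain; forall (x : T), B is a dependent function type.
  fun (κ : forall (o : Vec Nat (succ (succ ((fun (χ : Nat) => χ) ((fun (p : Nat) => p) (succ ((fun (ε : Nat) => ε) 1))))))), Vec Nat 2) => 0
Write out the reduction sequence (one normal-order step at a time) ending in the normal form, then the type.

reduction (normal order):
  fun (κ : forall (o : Vec Nat (succ (succ ((fun (χ : Nat) => χ) ((fun (p : Nat) => p) (succ ((fun (ε : Nat) => ε) 1))))))), Vec Nat 2) => 0
  ~> fun (κ : forall (o : Vec Nat (succ (succ ((fun (χ : Nat) => χ) (succ ((fun (p : Nat) => p) 1)))))), Vec Nat 2) => 0
  ~> fun (κ : forall (o : Vec Nat (succ (succ (succ ((fun (χ : Nat) => χ) 1))))), Vec Nat 2) => 0
  ~> fun (κ : forall (o : Vec Nat 4), Vec Nat 2) => 0
the term's type:
  forall (κ : forall (o : Vec Nat 4), Vec Nat 2), Nat


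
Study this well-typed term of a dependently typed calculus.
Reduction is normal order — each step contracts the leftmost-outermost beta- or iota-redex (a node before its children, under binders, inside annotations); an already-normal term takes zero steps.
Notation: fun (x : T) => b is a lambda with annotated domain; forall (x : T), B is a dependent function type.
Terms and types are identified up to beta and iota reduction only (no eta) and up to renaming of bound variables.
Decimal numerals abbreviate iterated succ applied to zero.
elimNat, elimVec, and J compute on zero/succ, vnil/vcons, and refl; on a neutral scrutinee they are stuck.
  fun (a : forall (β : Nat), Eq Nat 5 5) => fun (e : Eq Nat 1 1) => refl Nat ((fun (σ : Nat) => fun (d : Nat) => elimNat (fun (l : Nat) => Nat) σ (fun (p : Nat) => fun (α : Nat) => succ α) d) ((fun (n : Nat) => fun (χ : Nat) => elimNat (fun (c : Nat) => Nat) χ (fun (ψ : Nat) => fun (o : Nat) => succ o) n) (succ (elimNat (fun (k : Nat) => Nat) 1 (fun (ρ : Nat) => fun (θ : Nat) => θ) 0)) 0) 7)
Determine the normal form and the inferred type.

reduced normal form:
  fun (a : forall (β : Nat), Eq Nat 5 5) => fun (e : Eq Nat 1 1) => refl Nat 9
type:
  forall (a : forall (β : Nat), Eq Nat 5 5), forall (e : Eq Nat 1 1), Eq Nat 9 9


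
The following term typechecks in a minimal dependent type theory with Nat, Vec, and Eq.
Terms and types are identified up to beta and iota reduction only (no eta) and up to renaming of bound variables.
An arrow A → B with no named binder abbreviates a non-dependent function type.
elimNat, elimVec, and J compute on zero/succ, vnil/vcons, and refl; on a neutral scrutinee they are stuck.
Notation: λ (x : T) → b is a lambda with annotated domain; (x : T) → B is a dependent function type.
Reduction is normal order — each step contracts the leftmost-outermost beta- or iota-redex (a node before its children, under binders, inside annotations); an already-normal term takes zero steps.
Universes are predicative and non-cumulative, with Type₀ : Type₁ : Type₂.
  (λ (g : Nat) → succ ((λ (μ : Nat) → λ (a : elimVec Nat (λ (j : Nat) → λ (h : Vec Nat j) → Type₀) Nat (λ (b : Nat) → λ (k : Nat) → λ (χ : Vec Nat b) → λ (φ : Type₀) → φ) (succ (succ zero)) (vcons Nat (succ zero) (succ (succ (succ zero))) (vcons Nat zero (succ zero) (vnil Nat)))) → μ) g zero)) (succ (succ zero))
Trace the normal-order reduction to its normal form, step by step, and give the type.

reduction (normal order):
  (λ (g : Nat) → succ ((λ (μ : Nat) → λ (a : elimVec Nat (λ (j : Nat) → λ (h : Vec Nat j) → Type₀) Nat (λ (b : Nat) → λ (k : Nat) → λ (χ : Vec Nat b) → λ (φ : Type₀) → φ) (succ (succ zero)) (vcons Nat (succ zero) (succ (succ (succ zero))) (vcons Nat zero (succ zero) (vnil Nat)))) → μ) g zero)) (succ (succ zero))
  ~> succ ((λ (g : Nat) → λ (μ : elimVec Nat (λ (a : Nat) → λ (j : Vec Nat a) → Type₀) Nat (λ (h : Nat) → λ (b : Nat) → λ (k : Vec Nat h) → λ (χ : Type₀) → χ) (succ (succ zero)) (vcons Nat (succ zero) (succ (succ (succ zero))) (vcons Nat zero (succ zero) (vnil Nat)))) → g) (succ (succ zero)) zero)
  ~> succ ((λ (g : elimVec Nat (λ (μ : Nat) → λ (a : Vec Nat μ) → Type₀) Nat (λ (j : Nat) → λ (h : Nat) → λ (b : Vec Nat j) → λ (k : Type₀) → k) (succ (succ zero)) (vcons Nat (succ zero) (succ (succ (succ zero))) (vcons Nat zero (succ zero) (vnil Nat)))) → succ (succ zero)) zero)
  ~> succ (succ (succ zero))
type:
  Nat


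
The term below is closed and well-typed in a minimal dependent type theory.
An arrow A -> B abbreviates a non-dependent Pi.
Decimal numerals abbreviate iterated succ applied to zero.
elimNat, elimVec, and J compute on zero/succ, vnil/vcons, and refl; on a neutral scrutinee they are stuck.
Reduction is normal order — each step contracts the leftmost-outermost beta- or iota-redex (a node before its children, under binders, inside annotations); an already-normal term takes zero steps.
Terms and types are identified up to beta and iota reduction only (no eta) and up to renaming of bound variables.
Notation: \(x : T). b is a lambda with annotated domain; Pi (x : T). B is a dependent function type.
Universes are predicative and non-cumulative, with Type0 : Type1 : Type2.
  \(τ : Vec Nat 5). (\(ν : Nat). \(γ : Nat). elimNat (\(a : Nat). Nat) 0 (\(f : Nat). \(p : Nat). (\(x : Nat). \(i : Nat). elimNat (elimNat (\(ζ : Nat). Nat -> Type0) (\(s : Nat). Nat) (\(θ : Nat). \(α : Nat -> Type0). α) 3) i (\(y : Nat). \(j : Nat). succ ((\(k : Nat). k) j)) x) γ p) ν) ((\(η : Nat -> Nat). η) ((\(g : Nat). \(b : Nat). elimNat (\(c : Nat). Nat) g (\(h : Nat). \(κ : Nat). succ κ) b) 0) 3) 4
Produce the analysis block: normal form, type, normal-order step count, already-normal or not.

normal form:
  \(τ : Vec Nat 5). 12
inferred type:
  Vec Nat 5 -> Nat
normal-order step count: 44
term was already normal: no
first contracted redex: a beta-redex


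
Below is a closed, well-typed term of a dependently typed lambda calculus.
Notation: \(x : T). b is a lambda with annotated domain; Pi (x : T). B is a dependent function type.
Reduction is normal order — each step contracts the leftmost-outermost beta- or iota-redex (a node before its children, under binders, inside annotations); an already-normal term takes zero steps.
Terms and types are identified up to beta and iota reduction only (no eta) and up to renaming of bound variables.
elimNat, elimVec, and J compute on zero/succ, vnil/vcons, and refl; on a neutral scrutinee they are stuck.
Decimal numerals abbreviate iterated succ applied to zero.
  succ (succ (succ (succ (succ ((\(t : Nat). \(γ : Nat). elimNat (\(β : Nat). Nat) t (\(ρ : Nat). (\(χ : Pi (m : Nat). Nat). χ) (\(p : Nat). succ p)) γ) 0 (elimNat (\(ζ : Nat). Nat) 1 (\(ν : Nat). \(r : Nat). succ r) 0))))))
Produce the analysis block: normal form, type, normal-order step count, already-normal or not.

resulting normal form:
  6
the term's type:
  Nat
steps to reach normal form (normal order): 8
started in normal form: no
first redex: a beta-redex


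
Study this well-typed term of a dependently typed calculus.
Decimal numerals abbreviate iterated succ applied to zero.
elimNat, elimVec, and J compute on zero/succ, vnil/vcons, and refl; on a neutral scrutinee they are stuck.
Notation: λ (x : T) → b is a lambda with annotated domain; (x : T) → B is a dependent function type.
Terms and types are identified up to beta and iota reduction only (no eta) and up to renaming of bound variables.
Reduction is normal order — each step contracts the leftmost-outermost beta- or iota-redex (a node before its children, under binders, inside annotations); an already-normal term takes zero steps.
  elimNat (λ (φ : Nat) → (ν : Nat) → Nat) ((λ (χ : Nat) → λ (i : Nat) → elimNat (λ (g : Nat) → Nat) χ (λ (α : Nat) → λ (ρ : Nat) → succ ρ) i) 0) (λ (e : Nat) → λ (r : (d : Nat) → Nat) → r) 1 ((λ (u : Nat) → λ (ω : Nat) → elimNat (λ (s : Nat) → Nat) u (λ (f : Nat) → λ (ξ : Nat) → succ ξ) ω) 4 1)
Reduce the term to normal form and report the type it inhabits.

reduced normal form:
  5
the term's type:
  Nat
observation: normalization takes exactly 28 steps under the normal-order strategy.


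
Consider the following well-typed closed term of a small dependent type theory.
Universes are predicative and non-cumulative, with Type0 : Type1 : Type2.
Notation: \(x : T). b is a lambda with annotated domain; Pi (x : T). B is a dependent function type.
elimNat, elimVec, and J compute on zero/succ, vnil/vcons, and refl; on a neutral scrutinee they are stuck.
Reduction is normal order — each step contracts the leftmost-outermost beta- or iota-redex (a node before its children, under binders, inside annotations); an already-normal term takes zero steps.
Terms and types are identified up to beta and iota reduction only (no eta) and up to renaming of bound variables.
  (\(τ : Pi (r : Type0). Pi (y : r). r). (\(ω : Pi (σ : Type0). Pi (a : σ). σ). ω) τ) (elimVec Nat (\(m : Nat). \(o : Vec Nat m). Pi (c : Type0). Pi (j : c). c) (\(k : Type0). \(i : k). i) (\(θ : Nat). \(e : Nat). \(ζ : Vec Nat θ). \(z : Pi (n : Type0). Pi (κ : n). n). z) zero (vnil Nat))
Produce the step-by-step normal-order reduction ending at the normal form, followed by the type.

reduction (normal order):
  (\(τ : Pi (r : Type0). Pi (y : r). r). (\(ω : Pi (σ : Type0). Pi (a : σ). σ). ω) τ) (elimVec Nat (\(m : Nat). \(o : Vec Nat m). Pi (c : Type0). Pi (j : c). c) (\(k : Type0). \(i : k). i) (\(θ : Nat). \(e : Nat). \(ζ : Vec Nat θ). \(z : Pi (n : Type0). Pi (κ : n). n). z) zero (vnil Nat))
  ~> (\(τ : Pi (r : Type0). Pi (y : r). r). τ) (elimVec Nat (\(ω : Nat). \(σ : Vec Nat ω). Pi (a : Type0). Pi (m : a). a) (\(o : Type0). \(c : o). c) (\(j : Nat). \(k : Nat). \(i : Vec Nat j). \(θ : Pi (e : Type0). Pi (ζ : e). e). θ) zero (vnil Nat))
  ~> elimVec Nat (\(τ : Nat). \(r : Vec Nat τ). Pi (y : Type0). Pi (ω : y). y) (\(σ : Type0). \(a : σ). a) (\(m : Nat). \(o : Nat). \(c : Vec Nat m). \(j : Pi (k : Type0). Pi (i : k). k). j) zero (vnil Nat)
  ~> \(τ : Type0). \(r : τ). r
the term's type:
  Pi (τ : Type0). Pi (r : τ). τ


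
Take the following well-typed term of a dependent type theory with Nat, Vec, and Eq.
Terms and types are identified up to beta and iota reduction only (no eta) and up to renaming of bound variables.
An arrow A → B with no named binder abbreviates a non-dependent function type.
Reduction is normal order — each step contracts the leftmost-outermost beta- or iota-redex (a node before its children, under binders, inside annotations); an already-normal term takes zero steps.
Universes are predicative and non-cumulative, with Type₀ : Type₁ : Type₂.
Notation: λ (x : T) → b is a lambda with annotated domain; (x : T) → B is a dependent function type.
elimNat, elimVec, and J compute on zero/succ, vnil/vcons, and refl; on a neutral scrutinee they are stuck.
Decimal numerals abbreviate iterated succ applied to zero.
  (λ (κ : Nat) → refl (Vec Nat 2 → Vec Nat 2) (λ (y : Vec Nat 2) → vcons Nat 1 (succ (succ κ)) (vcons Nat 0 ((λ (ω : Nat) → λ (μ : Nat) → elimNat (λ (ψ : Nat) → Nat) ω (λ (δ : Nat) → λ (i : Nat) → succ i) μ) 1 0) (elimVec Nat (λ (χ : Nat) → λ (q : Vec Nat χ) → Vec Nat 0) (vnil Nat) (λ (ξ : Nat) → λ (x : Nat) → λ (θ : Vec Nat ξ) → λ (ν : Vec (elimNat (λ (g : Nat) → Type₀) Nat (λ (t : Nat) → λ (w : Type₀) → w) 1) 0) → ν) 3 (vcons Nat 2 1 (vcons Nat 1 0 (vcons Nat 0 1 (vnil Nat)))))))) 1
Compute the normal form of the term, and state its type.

reduced normal form:
  refl (Vec Nat 2 → Vec Nat 2) (λ (κ : Vec Nat 2) → vcons Nat 1 3 (vcons Nat 0 1 (vnil Nat)))
the term's type:
  Eq (Vec Nat 2 → Vec Nat 2) (λ (κ : Vec Nat 2) → vcons Nat 1 3 (vcons Nat 0 1 (vnil Nat))) (λ (y : Vec Nat 2) → vcons Nat 1 3 (vcons Nat 0 1 (vnil Nat)))
observation: normalization takes exactly 20 steps under the normal-order strategy.


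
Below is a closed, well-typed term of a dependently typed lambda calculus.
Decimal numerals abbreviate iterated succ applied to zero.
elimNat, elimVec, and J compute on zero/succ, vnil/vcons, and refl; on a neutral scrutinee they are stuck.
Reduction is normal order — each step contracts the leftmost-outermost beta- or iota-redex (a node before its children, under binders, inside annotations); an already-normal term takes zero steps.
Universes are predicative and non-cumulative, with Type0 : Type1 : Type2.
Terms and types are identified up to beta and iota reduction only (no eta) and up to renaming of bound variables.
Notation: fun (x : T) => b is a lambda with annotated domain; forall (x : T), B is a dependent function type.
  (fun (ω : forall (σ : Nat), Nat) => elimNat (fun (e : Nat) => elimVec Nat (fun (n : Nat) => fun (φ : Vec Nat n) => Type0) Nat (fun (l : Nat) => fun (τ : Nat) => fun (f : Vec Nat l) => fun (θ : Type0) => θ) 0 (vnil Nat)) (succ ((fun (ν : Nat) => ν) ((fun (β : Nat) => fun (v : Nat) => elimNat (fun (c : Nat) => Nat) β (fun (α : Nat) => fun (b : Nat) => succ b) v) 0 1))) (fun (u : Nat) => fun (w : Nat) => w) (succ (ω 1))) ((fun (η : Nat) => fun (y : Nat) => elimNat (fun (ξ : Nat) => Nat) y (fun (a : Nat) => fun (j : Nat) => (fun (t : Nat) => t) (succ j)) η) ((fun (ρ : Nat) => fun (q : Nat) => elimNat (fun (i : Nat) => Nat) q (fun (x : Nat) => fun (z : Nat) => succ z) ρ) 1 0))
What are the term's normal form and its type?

reduced normal form:
  2
inferred type:
  Nat


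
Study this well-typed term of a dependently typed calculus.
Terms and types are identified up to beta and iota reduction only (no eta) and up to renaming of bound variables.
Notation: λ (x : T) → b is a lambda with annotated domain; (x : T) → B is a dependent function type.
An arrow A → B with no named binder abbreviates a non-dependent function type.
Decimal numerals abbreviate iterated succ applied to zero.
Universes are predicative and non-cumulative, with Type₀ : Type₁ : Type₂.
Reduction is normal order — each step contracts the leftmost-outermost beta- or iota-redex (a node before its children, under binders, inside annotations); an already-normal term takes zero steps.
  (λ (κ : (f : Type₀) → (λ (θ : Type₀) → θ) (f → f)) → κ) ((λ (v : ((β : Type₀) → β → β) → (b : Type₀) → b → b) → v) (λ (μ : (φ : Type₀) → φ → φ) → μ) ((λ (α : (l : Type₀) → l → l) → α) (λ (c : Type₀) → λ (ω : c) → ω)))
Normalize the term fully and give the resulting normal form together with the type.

reduced normal form:
  λ (κ : Type₀) → λ (f : κ) → f
type:
  (κ : Type₀) → κ → κ


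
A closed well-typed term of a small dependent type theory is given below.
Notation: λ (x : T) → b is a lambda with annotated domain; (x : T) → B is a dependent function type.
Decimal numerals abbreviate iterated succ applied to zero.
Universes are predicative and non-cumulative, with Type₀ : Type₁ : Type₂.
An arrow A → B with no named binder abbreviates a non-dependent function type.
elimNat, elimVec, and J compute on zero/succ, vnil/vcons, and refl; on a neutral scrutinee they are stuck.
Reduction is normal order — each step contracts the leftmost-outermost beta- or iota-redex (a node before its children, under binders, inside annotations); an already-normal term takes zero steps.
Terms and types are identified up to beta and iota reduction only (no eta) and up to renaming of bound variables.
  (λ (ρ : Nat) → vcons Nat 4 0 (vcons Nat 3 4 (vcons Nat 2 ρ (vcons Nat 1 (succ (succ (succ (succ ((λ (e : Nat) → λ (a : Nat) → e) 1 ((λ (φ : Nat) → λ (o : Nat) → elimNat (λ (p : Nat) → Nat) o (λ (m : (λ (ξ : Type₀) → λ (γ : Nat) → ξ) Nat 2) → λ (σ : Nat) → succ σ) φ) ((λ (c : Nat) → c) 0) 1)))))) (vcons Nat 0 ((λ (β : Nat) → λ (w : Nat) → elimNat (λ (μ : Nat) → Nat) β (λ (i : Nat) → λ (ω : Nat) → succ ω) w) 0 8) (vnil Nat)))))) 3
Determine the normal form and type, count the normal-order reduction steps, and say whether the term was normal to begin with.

reduced normal form:
  vcons Nat 4 0 (vcons Nat 3 4 (vcons Nat 2 3 (vcons Nat 1 5 (vcons Nat 0 8 (vnil Nat)))))
the term's type:
  Vec Nat 5
reduction steps (normal order): 30
term was already normal: no
first contracted redex: a beta-redex


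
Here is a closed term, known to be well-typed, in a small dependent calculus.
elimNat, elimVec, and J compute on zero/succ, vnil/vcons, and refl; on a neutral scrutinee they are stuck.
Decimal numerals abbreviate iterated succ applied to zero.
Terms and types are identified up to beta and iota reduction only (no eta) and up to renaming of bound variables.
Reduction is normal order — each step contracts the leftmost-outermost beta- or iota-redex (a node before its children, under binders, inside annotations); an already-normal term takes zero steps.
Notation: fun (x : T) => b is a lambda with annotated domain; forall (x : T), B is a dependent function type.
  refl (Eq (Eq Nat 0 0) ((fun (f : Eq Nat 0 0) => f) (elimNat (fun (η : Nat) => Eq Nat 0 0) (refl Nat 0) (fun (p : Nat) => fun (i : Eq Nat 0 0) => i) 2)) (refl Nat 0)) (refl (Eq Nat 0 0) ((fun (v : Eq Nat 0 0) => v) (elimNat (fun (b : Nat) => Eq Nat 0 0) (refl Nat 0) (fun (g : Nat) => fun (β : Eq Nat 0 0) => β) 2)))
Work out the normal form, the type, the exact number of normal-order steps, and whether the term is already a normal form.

normal form:
  refl (Eq (Eq Nat 0 0) (refl Nat 0) (refl Nat 0)) (refl (Eq Nat 0 0) (refl Nat 0))
type:
  Eq (Eq (Eq Nat 0 0) (refl Nat 0) (refl Nat 0)) (refl (Eq Nat 0 0) (refl Nat 0)) (refl (Eq Nat 0 0) (refl Nat 0))
normal-order step count: 16
started in normal form: no
first contracted redex: a beta-redex


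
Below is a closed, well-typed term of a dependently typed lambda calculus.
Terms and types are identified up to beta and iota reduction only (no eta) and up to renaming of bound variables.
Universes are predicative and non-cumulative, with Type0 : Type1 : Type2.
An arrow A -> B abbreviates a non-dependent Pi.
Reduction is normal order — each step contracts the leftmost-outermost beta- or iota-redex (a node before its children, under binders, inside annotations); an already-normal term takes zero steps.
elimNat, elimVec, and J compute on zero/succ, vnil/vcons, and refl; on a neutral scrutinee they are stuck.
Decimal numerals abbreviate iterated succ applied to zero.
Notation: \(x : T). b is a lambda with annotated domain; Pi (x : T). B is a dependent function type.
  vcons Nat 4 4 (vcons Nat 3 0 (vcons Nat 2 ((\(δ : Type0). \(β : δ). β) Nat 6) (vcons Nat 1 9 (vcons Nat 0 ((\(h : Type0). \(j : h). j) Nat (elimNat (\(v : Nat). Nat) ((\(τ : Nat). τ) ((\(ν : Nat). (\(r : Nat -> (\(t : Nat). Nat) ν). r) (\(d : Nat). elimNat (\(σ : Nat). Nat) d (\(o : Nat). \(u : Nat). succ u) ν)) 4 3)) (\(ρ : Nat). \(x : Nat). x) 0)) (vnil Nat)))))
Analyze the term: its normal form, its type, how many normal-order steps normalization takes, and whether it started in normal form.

normal form:
  vcons Nat 4 4 (vcons Nat 3 0 (vcons Nat 2 6 (vcons Nat 1 9 (vcons Nat 0 7 (vnil Nat)))))
the term's type:
  Vec Nat 5
normal-order step count: 22
already normal: no
first contracted redex: a beta-redex


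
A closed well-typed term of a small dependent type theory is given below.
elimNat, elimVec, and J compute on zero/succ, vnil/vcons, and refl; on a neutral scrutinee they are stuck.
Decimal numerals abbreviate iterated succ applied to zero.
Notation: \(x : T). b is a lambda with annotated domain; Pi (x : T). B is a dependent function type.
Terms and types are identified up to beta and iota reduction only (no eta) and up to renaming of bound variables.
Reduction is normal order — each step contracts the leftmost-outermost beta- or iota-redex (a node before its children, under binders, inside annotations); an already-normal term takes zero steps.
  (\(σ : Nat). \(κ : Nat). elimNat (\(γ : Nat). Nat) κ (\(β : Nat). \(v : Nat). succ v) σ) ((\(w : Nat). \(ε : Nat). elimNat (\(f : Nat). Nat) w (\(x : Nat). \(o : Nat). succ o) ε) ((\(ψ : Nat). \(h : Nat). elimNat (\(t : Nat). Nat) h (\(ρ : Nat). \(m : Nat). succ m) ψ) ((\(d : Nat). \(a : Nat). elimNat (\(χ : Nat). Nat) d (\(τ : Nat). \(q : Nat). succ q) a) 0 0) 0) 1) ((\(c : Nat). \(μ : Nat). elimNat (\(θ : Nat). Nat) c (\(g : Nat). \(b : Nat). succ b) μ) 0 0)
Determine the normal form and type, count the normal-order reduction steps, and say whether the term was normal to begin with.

reduced normal form:
  1
the term's type:
  Nat
steps to reach normal form (normal order): 21
already normal: no
first contracted redex: a beta-redex


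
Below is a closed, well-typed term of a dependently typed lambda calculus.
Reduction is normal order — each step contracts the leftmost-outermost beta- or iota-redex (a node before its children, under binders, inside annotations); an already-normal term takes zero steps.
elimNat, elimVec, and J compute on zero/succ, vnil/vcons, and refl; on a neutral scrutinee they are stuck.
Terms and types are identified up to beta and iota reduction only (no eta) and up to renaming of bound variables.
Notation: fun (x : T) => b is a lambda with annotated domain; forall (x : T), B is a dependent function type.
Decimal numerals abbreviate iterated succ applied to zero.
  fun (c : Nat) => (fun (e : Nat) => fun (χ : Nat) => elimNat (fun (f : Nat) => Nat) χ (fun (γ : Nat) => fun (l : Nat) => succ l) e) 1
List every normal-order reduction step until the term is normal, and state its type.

reduction (normal order):
  fun (c : Nat) => (fun (e : Nat) => fun (χ : Nat) => elimNat (fun (f : Nat) => Nat) χ (fun (γ : Nat) => fun (l : Nat) => succ l) e) 1
  ~> fun (c : Nat) => fun (e : Nat) => elimNat (fun (χ : Nat) => Nat) e (fun (f : Nat) => fun (γ : Nat) => succ γ) 1
  ~> fun (c : Nat) => fun (e : Nat) => (fun (χ : Nat) => fun (f : Nat) => succ f) 0 (elimNat (fun (γ : Nat) => Nat) e (fun (l : Nat) => fun (β : Nat) => succ β) 0)
  ~> fun (c : Nat) => fun (e : Nat) => (fun (χ : Nat) => succ χ) (elimNat (fun (f : Nat) => Nat) e (fun (γ : Nat) => fun (l : Nat) => succ l) 0)
  ~> fun (c : Nat) => fun (e : Nat) => succ (elimNat (fun (χ : Nat) => Nat) e (fun (f : Nat) => fun (γ : Nat) => succ γ) 0)
  ~> fun (c : Nat) => fun (e : Nat) => succ e
type:
  forall (c : Nat), forall (e : Nat), Nat


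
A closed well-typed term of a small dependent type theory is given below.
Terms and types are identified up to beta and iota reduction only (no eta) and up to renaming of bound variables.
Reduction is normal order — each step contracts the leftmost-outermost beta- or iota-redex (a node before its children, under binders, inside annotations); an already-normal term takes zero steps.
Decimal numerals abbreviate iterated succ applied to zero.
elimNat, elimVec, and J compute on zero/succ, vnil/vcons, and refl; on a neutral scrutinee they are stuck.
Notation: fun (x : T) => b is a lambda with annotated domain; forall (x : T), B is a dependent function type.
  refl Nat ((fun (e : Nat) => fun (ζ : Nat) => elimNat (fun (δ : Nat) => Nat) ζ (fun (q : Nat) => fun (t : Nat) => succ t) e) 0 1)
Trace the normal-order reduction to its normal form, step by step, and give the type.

reduction (normal order):
  refl Nat ((fun (e : Nat) => fun (ζ : Nat) => elimNat (fun (δ : Nat) => Nat) ζ (fun (q : Nat) => fun (t : Nat) => succ t) e) 0 1)
  ~> refl Nat ((fun (e : Nat) => elimNat (fun (ζ : Nat) => Nat) e (fun (δ : Nat) => fun (q : Nat) => succ q) 0) 1)
  ~> refl Nat (elimNat (fun (e : Nat) => Nat) 1 (fun (ζ : Nat) => fun (δ : Nat) => succ δ) 0)
  ~> refl Nat 1
the term's type:
  Eq Nat 1 1


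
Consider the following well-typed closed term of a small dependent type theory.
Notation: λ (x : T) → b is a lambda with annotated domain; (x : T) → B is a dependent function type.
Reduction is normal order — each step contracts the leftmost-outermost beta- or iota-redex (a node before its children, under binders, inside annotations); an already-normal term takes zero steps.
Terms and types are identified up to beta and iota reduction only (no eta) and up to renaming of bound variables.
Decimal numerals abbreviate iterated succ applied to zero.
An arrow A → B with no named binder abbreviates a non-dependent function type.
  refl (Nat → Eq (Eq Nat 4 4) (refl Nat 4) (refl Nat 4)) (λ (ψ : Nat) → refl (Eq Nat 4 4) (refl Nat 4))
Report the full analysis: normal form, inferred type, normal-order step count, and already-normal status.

reduced normal form:
  refl (Nat → Eq (Eq Nat 4 4) (refl Nat 4) (refl Nat 4)) (λ (ψ : Nat) → refl (Eq Nat 4 4) (refl Nat 4))
inferred type:
  Eq (Nat → Eq (Eq Nat 4 4) (refl Nat 4) (refl Nat 4)) (λ (ψ : Nat) → refl (Eq Nat 4 4) (refl Nat 4)) (λ (s : Nat) → refl (Eq Nat 4 4) (refl Nat 4))
normal-order step count: 0
already normal: yes


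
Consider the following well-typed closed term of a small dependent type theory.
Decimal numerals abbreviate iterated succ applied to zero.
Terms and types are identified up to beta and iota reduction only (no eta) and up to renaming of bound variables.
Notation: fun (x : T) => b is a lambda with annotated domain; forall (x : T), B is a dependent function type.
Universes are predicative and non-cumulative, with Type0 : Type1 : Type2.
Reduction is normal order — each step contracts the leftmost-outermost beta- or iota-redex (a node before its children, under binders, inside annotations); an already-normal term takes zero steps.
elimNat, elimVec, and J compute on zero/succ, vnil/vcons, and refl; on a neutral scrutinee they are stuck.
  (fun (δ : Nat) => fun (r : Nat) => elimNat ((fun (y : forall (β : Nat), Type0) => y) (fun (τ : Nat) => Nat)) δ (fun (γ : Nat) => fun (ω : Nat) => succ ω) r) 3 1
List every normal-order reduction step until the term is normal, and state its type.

normal-order reduction:
  (fun (δ : Nat) => fun (r : Nat) => elimNat ((fun (y : forall (β : Nat), Type0) => y) (fun (τ : Nat) => Nat)) δ (fun (γ : Nat) => fun (ω : Nat) => succ ω) r) 3 1
  ~> (fun (δ : Nat) => elimNat ((fun (r : forall (y : Nat), Type0) => r) (fun (β : Nat) => Nat)) 3 (fun (τ : Nat) => fun (γ : Nat) => succ γ) δ) 1
  ~> elimNat ((fun (δ : forall (r : Nat), Type0) => δ) (fun (y : Nat) => Nat)) 3 (fun (β : Nat) => fun (τ : Nat) => succ τ) 1
  ~> (fun (δ : Nat) => fun (r : Nat) => succ r) 0 (elimNat ((fun (y : forall (β : Nat), Type0) => y) (fun (τ : Nat) => Nat)) 3 (fun (γ : Nat) => fun (ω : Nat) => succ ω) 0)
  ~> (fun (δ : Nat) => succ δ) (elimNat ((fun (r : forall (y : Nat), Type0) => r) (fun (β : Nat) => Nat)) 3 (fun (τ : Nat) => fun (γ : Nat) => succ γ) 0)
  ~> succ (elimNat ((fun (δ : forall (r : Nat), Type0) => δ) (fun (y : Nat) => Nat)) 3 (fun (β : Nat) => fun (τ : Nat) => succ τ) 0)
  ~> 4
type:
  Nat


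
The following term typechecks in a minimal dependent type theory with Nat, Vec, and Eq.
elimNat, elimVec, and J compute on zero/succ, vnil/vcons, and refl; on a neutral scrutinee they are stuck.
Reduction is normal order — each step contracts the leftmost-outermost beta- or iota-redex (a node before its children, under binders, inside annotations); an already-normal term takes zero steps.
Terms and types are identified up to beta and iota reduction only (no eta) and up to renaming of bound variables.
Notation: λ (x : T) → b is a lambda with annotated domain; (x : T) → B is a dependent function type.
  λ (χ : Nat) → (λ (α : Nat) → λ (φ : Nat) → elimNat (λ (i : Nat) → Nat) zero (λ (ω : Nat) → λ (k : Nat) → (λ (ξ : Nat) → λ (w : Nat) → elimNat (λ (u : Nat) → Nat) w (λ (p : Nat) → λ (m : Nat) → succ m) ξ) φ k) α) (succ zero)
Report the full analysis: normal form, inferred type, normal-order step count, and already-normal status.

reduced normal form:
  λ (χ : Nat) → λ (α : Nat) → elimNat (λ (φ : Nat) → Nat) zero (λ (i : Nat) → λ (ω : Nat) → succ ω) α
type:
  (χ : Nat) → (α : Nat) → Nat
normal-order step count: 7
term was already normal: no
first contracted redex: a beta-redex


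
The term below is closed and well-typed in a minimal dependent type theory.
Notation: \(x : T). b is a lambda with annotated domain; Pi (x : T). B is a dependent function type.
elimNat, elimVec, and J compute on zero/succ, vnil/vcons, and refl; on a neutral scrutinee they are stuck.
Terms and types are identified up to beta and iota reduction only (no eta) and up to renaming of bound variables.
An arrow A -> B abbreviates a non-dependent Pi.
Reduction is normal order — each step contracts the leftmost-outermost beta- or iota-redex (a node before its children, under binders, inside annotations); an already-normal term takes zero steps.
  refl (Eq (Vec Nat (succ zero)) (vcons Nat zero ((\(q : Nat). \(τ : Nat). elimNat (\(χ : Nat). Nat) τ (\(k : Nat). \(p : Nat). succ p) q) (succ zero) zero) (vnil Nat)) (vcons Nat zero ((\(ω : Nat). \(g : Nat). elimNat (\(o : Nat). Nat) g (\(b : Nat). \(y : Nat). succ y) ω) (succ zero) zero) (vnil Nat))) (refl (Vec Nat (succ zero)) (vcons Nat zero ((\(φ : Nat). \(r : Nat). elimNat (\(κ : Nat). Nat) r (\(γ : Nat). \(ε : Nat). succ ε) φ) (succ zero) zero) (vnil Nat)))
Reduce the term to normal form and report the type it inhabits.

resulting normal form:
  refl (Eq (Vec Nat (succ zero)) (vcons Nat zero (succ zero) (vnil Nat)) (vcons Nat zero (succ zero) (vnil Nat))) (refl (Vec Nat (succ zero)) (vcons Nat zero (succ zero) (vnil Nat)))
type:
  Eq (Eq (Vec Nat (succ zero)) (vcons Nat zero (succ zero) (vnil Nat)) (vcons Nat zero (succ zero) (vnil Nat))) (refl (Vec Nat (succ zero)) (vcons Nat zero (succ zero) (vnil Nat))) (refl (Vec Nat (succ zero)) (vcons Nat zero (succ zero) (vnil Nat)))
observation: the leftmost-outermost redex is a beta-redex, and normalization takes 18 steps.


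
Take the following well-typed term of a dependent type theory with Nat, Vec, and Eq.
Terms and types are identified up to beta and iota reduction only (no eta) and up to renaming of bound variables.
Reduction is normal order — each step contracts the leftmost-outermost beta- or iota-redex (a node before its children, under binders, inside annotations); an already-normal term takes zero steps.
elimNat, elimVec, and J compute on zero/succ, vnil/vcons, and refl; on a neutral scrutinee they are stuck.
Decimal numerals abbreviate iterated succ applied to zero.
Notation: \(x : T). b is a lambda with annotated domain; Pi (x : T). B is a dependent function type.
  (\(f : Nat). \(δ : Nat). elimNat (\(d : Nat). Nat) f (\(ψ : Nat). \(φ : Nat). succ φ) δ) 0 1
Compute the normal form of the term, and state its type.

normal form:
  1
the term's type:
  Nat


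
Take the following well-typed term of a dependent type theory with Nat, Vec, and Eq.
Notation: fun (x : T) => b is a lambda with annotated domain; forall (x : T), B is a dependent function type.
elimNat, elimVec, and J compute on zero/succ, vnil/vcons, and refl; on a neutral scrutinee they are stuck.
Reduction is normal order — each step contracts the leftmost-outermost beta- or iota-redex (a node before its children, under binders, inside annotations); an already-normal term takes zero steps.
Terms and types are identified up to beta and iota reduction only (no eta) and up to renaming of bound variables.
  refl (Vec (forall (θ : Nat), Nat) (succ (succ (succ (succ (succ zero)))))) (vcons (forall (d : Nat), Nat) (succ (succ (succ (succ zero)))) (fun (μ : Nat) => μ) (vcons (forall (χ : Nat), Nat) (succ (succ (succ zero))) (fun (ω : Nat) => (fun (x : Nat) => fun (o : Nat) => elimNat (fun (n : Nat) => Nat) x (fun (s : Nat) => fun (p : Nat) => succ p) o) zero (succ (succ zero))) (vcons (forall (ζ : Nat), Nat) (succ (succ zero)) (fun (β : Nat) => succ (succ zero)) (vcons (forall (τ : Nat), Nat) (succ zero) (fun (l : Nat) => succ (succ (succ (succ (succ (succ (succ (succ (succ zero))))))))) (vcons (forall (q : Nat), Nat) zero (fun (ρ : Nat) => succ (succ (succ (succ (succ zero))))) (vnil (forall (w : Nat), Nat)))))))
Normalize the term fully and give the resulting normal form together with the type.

resulting normal form:
  refl (Vec (forall (θ : Nat), Nat) (succ (succ (succ (succ (succ zero)))))) (vcons (forall (d : Nat), Nat) (succ (succ (succ (succ zero)))) (fun (μ : Nat) => μ) (vcons (forall (χ : Nat), Nat) (succ (succ (succ zero))) (fun (ω : Nat) => succ (succ zero)) (vcons (forall (x : Nat), Nat) (succ (succ zero)) (fun (o : Nat) => succ (succ zero)) (vcons (forall (n : Nat), Nat) (succ zero) (fun (s : Nat) => succ (succ (succ (succ (succ (succ (succ (succ (succ zero))))))))) (vcons (forall (p : Nat), Nat) zero (fun (ζ : Nat) => succ (succ (succ (succ (succ zero))))) (vnil (forall (β : Nat), Nat)))))))
the term's type:
  Eq (Vec (forall (θ : Nat), Nat) (succ (succ (succ (succ (succ zero)))))) (vcons (forall (d : Nat), Nat) (succ (succ (succ (succ zero)))) (fun (μ : Nat) => μ) (vcons (forall (χ : Nat), Nat) (succ (succ (succ zero))) (fun (ω : Nat) => succ (succ zero)) (vcons (forall (x : Nat), Nat) (succ (succ zero)) (fun (o : Nat) => succ (succ zero)) (vcons (forall (n : Nat), Nat) (succ zero) (fun (s : Nat) => succ (succ (succ (succ (succ (succ (succ (succ (succ zero))))))))) (vcons (forall (p : Nat), Nat) zero (fun (ζ : Nat) => succ (succ (succ (succ (succ zero))))) (vnil (forall (β : Nat), Nat))))))) (vcons (forall (τ : Nat), Nat) (succ (succ (succ (succ zero)))) (fun (l : Nat) => l) (vcons (forall (q : Nat), Nat) (succ (succ (succ zero))) (fun (ρ : Nat) => succ (succ zero)) (vcons (forall (w : Nat), Nat) (succ (succ zero)) (fun (g : Nat) => succ (succ zero)) (vcons (forall (r : Nat), Nat) (succ zero) (fun (e : Nat) => succ (succ (succ (succ (succ (succ (succ (succ (succ zero))))))))) (vcons (forall (η : Nat), Nat) zero (fun (δ : Nat) => succ (succ (succ (succ (succ zero))))) (vnil (forall (i : Nat), Nat)))))))
observation: 9 normal-order steps normalize the term, beginning with a beta-redex.
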